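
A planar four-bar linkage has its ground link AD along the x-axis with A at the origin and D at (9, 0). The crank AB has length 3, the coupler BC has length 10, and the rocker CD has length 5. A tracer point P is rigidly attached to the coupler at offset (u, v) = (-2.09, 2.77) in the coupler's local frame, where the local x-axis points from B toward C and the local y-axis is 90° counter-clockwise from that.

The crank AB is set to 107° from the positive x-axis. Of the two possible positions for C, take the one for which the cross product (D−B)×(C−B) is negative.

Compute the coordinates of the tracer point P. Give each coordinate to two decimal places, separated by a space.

-0.41 6.31

A=(0,0), D=(9.00,0)
B = A + 3.00·(cos107°, sin107°) = (-0.8771, 2.8689)
|BD| = 10.2853
circle(B,10.00) ∩ circle(D,5.00): a=8.7886, h=4.7707
  candidates: C₊=(8.8934,4.9989) cross=49.069; C₋=(6.2320,-4.1639) cross=-49.069
  mode - wants cross < 0 → take C=(6.2320,-4.1639) (cross=-49.069)
ex = (C−B)/|BC| = (0.7109,-0.7033); ey = (0.7033,0.7109)
P = B + -2.09·ex + 2.77·ey = (-0.4148,6.3080)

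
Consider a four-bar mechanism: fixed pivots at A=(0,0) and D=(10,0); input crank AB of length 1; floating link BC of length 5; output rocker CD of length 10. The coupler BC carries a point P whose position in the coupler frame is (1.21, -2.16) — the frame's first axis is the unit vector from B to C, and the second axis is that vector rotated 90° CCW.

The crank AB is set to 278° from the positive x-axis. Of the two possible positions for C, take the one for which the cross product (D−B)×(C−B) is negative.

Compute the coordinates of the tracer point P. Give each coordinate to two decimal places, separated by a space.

-1.50 -2.85

A=(0,0), D=(10.00,0)
B = A + 1.00·(cos278°, sin278°) = (0.1392, -0.9903)
|BD| = 9.9104
circle(B,5.00) ∩ circle(D,10.00): a=1.1713, h=4.8609
  candidates: C₊=(0.8189,3.9633) cross=48.173; C₋=(1.7903,-5.7098) cross=-48.173
  mode - wants cross < 0 → take C=(1.7903,-5.7098) (cross=-48.173)
ex = (C−B)/|BC| = (0.3302,-0.9439); ey = (0.9439,0.3302)
P = B + 1.21·ex + -2.16·ey = (-1.5001,-2.8457)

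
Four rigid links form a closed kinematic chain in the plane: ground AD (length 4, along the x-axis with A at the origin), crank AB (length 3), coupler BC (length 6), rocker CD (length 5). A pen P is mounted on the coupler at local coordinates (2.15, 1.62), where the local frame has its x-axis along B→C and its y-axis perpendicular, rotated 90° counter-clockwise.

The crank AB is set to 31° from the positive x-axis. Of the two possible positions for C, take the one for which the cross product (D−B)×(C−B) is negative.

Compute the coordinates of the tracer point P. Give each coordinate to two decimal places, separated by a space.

3.81 -0.84

A=(0,0), D=(4.00,0)
B = A + 3.00·(cos31°, sin31°) = (2.5715, 1.5451)
|BD| = 2.1043
circle(B,6.00) ∩ circle(D,5.00): a=3.6659, h=4.7499
  candidates: C₊=(8.5478,2.0779) cross=9.995; C₋=(1.5724,-4.3711) cross=-9.995
  mode - wants cross < 0 → take C=(1.5724,-4.3711) (cross=-9.995)
ex = (C−B)/|BC| = (-0.1665,-0.9860); ey = (0.9860,-0.1665)
P = B + 2.15·ex + 1.62·ey = (3.8109,-0.8446)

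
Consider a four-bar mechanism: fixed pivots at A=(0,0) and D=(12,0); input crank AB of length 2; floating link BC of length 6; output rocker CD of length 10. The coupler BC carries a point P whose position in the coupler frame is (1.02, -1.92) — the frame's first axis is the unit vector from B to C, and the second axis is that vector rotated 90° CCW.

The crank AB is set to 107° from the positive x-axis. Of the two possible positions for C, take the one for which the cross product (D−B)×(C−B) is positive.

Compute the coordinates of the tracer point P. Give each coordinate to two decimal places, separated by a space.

1.45 1.15

A=(0,0), D=(12.00,0)
B = A + 2.00·(cos107°, sin107°) = (-0.5847, 1.9126)
|BD| = 12.7293
circle(B,6.00) ∩ circle(D,10.00): a=3.8507, h=4.6013
  candidates: C₊=(3.9136,5.8831) cross=58.571; C₋=(2.5309,-3.2150) cross=-58.571
  mode + wants cross > 0 → take C=(3.9136,5.8831) (cross=58.571)
ex = (C−B)/|BC| = (0.7497,0.6617); ey = (-0.6617,0.7497)
P = B + 1.02·ex + -1.92·ey = (1.4505,1.1481)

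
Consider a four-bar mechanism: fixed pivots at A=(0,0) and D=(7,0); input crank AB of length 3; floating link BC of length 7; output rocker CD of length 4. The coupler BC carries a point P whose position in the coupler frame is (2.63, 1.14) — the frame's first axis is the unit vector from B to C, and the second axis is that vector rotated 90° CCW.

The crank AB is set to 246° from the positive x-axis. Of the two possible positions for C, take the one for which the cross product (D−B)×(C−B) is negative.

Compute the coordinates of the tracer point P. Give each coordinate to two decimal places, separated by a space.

1.55 -2.01

A=(0,0), D=(7.00,0)
B = A + 3.00·(cos246°, sin246°) = (-1.2202, -2.7406)
|BD| = 8.6650
circle(B,7.00) ∩ circle(D,4.00): a=6.2367, h=3.1786
  candidates: C₊=(3.6910,2.2473) cross=27.542; C₋=(5.7017,-3.7834) cross=-27.542
  mode - wants cross < 0 → take C=(5.7017,-3.7834) (cross=-27.542)
ex = (C−B)/|BC| = (0.9888,-0.1490); ey = (0.1490,0.9888)
P = B + 2.63·ex + 1.14·ey = (1.5503,-2.0052)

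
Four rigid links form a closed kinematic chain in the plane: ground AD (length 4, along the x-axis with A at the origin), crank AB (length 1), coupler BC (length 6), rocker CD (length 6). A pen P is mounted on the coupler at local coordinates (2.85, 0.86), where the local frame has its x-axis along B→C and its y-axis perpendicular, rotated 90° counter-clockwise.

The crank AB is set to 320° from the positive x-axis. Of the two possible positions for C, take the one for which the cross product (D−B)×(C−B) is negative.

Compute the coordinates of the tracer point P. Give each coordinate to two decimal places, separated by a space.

2.83 -2.78

A=(0,0), D=(4.00,0)
B = A + 1.00·(cos320°, sin320°) = (0.7660, -0.6428)
|BD| = 3.2972
circle(B,6.00) ∩ circle(D,6.00): a=1.6486, h=5.7691
  candidates: C₊=(1.2584,5.3370) cross=19.022; C₋=(3.5077,-5.9798) cross=-19.022
  mode - wants cross < 0 → take C=(3.5077,-5.9798) (cross=-19.022)
ex = (C−B)/|BC| = (0.4569,-0.8895); ey = (0.8895,0.4569)
P = B + 2.85·ex + 0.86·ey = (2.8333,-2.7849)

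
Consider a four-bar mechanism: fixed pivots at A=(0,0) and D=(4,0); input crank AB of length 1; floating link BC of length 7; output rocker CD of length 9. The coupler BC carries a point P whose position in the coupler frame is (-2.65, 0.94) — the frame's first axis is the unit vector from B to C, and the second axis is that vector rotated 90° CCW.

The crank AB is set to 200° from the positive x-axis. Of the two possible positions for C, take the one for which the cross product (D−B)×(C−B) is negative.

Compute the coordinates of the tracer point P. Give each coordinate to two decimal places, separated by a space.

A=(0,0), D=(4.00,0)
B = A + 1.00·(cos200°, sin200°) = (-0.9397, -0.3420)
|BD| = 4.9515
circle(B,7.00) ∩ circle(D,9.00): a=-0.7556, h=6.9591
  candidates: C₊=(-2.1742,6.5483) cross=34.458; C₋=(-1.2128,-7.3367) cross=-34.458
  mode - wants cross < 0 → take C=(-1.2128,-7.3367) (cross=-34.458)
ex = (C−B)/|BC| = (-0.0390,-0.9992); ey = (0.9992,-0.0390)
P = B + -2.65·ex + 0.94·ey = (0.1030,2.2693)

0.10 2.27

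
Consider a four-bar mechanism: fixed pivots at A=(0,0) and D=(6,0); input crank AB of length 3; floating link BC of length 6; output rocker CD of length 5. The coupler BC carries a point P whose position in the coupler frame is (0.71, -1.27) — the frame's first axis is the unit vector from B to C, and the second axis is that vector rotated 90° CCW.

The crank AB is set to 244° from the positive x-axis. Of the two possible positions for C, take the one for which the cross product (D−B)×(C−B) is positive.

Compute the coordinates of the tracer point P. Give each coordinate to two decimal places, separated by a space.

0.14 -2.71

A=(0,0), D=(6.00,0)
B = A + 3.00·(cos244°, sin244°) = (-1.3151, -2.6964)
|BD| = 7.7962
circle(B,6.00) ∩ circle(D,5.00): a=4.6036, h=3.8480
  candidates: C₊=(1.6735,2.5063) cross=30.000; C₋=(4.3352,-4.7147) cross=-30.000
  mode + wants cross > 0 → take C=(1.6735,2.5063) (cross=30.000)
ex = (C−B)/|BC| = (0.4981,0.8671); ey = (-0.8671,0.4981)
P = B + 0.71·ex + -1.27·ey = (0.1398,-2.7133)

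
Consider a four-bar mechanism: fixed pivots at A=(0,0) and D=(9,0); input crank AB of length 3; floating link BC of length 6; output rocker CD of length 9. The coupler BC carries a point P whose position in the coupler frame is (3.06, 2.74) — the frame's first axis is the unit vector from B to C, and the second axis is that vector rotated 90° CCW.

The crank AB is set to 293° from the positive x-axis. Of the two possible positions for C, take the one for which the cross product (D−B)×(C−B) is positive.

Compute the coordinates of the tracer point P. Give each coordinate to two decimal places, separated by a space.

-1.85 0.02

A=(0,0), D=(9.00,0)
B = A + 3.00·(cos293°, sin293°) = (1.1722, -2.7615)
|BD| = 8.3006
circle(B,6.00) ∩ circle(D,9.00): a=1.4397, h=5.8247
  candidates: C₊=(0.5921,3.2104) cross=48.349; C₋=(4.4677,-7.7755) cross=-48.349
  mode + wants cross > 0 → take C=(0.5921,3.2104) (cross=48.349)
ex = (C−B)/|BC| = (-0.0967,0.9953); ey = (-0.9953,-0.0967)
P = B + 3.06·ex + 2.74·ey = (-1.8508,0.0192)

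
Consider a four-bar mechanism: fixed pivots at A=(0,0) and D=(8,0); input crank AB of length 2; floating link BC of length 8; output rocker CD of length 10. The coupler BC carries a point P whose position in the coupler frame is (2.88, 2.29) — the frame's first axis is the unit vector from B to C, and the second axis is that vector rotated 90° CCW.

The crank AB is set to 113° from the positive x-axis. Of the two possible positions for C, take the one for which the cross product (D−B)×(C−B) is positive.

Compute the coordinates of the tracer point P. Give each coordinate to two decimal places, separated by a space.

A=(0,0), D=(8.00,0)
B = A + 2.00·(cos113°, sin113°) = (-0.7815, 1.8410)
|BD| = 8.9724
circle(B,8.00) ∩ circle(D,10.00): a=2.4800, h=7.6059
  candidates: C₊=(3.2064,8.7762) cross=68.243; C₋=(0.0852,-6.1119) cross=-68.243
  mode + wants cross > 0 → take C=(3.2064,8.7762) (cross=68.243)
ex = (C−B)/|BC| = (0.4985,0.8669); ey = (-0.8669,0.4985)
P = B + 2.88·ex + 2.29·ey = (-1.3310,5.4792)

-1.33 5.48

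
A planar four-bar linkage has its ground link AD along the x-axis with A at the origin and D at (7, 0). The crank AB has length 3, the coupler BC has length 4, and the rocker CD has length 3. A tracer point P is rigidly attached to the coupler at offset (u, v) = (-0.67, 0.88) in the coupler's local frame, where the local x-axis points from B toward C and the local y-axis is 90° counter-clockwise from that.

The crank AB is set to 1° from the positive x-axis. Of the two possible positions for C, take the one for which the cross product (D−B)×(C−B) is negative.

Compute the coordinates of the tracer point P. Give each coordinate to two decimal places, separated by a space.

A=(0,0), D=(7.00,0)
B = A + 3.00·(cos1°, sin1°) = (2.9995, 0.0524)
|BD| = 4.0008
circle(B,4.00) ∩ circle(D,3.00): a=2.8752, h=2.7808
  candidates: C₊=(5.9109,2.7953) cross=11.126; C₋=(5.8381,-2.7659) cross=-11.126
  mode - wants cross < 0 → take C=(5.8381,-2.7659) (cross=-11.126)
ex = (C−B)/|BC| = (0.7096,-0.7046); ey = (0.7046,0.7096)
P = B + -0.67·ex + 0.88·ey = (3.1441,1.1489)

3.14 1.15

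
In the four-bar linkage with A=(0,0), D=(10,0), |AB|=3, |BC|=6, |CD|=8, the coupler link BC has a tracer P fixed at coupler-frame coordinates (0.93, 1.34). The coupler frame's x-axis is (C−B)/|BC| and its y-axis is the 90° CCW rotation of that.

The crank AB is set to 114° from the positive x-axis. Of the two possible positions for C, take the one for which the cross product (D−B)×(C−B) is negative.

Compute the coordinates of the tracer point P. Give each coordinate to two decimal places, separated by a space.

A=(0,0), D=(10.00,0)
B = A + 3.00·(cos114°, sin114°) = (-1.2202, 2.7406)
|BD| = 11.5501
circle(B,6.00) ∩ circle(D,8.00): a=4.5629, h=3.8961
  candidates: C₊=(4.1369,5.4428) cross=45.000; C₋=(2.2879,-2.1269) cross=-45.000
  mode - wants cross < 0 → take C=(2.2879,-2.1269) (cross=-45.000)
ex = (C−B)/|BC| = (0.5847,-0.8113); ey = (0.8113,0.5847)
P = B + 0.93·ex + 1.34·ey = (0.4106,2.7696)

0.41 2.77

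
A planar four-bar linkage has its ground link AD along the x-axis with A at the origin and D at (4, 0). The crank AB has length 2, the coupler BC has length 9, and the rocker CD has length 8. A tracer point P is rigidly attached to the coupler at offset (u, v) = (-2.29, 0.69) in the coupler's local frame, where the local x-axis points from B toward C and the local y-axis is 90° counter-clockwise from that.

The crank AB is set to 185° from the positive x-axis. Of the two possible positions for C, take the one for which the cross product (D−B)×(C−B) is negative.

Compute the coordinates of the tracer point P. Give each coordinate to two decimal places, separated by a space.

-2.58 2.14

A=(0,0), D=(4.00,0)
B = A + 2.00·(cos185°, sin185°) = (-1.9924, -0.1743)
|BD| = 5.9949
circle(B,9.00) ∩ circle(D,8.00): a=4.4153, h=7.8425
  candidates: C₊=(2.1930,7.7933) cross=47.015; C₋=(2.6491,-7.8851) cross=-47.015
  mode - wants cross < 0 → take C=(2.6491,-7.8851) (cross=-47.015)
ex = (C−B)/|BC| = (0.5157,-0.8568); ey = (0.8568,0.5157)
P = B + -2.29·ex + 0.69·ey = (-2.5822,2.1435)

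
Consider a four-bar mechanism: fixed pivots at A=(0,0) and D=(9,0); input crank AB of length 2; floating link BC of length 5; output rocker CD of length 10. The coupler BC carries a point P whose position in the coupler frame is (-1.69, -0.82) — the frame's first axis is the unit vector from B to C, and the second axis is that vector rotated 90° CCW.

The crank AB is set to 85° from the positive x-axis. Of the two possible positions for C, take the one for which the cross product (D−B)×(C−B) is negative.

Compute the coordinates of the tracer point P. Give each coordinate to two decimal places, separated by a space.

A=(0,0), D=(9.00,0)
B = A + 2.00·(cos85°, sin85°) = (0.1743, 1.9924)
|BD| = 9.0478
circle(B,5.00) ∩ circle(D,10.00): a=0.3792, h=4.9856
  candidates: C₊=(1.6421,6.7721) cross=45.109; C₋=(-0.5536,-2.9543) cross=-45.109
  mode - wants cross < 0 → take C=(-0.5536,-2.9543) (cross=-45.109)
ex = (C−B)/|BC| = (-0.1456,-0.9893); ey = (0.9893,-0.1456)
P = B + -1.69·ex + -0.82·ey = (-0.3909,3.7838)

-0.39 3.78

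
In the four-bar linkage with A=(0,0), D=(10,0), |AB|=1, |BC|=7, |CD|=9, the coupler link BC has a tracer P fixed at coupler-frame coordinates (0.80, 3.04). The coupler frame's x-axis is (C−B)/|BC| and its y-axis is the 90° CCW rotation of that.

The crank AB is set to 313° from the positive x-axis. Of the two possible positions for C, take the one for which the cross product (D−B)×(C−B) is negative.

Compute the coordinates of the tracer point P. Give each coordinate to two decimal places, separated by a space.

A=(0,0), D=(10.00,0)
B = A + 1.00·(cos313°, sin313°) = (0.6820, -0.7314)
|BD| = 9.3467
circle(B,7.00) ∩ circle(D,9.00): a=2.9615, h=6.3427
  candidates: C₊=(3.1381,5.8236) cross=59.283; C₋=(4.1307,-6.8229) cross=-59.283
  mode - wants cross < 0 → take C=(4.1307,-6.8229) (cross=-59.283)
ex = (C−B)/|BC| = (0.4927,-0.8702); ey = (0.8702,0.4927)
P = B + 0.80·ex + 3.04·ey = (3.7216,0.0702)

3.72 0.07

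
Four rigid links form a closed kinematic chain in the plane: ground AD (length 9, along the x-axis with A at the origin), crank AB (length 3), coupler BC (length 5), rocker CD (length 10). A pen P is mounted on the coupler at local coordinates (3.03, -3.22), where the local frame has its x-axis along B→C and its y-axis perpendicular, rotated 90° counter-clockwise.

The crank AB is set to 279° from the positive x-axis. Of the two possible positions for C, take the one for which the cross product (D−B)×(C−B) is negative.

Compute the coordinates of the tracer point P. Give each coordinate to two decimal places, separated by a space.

A=(0,0), D=(9.00,0)
B = A + 3.00·(cos279°, sin279°) = (0.4693, -2.9631)
|BD| = 9.0306
circle(B,5.00) ∩ circle(D,10.00): a=0.3628, h=4.9868
  candidates: C₊=(-0.8242,1.8667) cross=45.034; C₋=(2.4483,-7.5548) cross=-45.034
  mode - wants cross < 0 → take C=(2.4483,-7.5548) (cross=-45.034)
ex = (C−B)/|BC| = (0.3958,-0.9183); ey = (0.9183,0.3958)
P = B + 3.03·ex + -3.22·ey = (-1.2885,-7.0201)

-1.29 -7.02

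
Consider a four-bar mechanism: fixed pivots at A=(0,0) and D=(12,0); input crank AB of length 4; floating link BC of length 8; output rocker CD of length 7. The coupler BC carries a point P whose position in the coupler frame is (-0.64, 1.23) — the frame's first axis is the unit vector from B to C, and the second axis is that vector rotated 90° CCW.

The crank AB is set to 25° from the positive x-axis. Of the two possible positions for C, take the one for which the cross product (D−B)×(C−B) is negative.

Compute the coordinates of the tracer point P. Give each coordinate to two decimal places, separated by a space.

4.40 2.84

A=(0,0), D=(12.00,0)
B = A + 4.00·(cos25°, sin25°) = (3.6252, 1.6905)
|BD| = 8.5437
circle(B,8.00) ∩ circle(D,7.00): a=5.1497, h=6.1222
  candidates: C₊=(9.8844,6.6727) cross=52.306; C₋=(7.4618,-5.3296) cross=-52.306
  mode - wants cross < 0 → take C=(7.4618,-5.3296) (cross=-52.306)
ex = (C−B)/|BC| = (0.4796,-0.8775); ey = (0.8775,0.4796)
P = B + -0.64·ex + 1.23·ey = (4.3976,2.8419)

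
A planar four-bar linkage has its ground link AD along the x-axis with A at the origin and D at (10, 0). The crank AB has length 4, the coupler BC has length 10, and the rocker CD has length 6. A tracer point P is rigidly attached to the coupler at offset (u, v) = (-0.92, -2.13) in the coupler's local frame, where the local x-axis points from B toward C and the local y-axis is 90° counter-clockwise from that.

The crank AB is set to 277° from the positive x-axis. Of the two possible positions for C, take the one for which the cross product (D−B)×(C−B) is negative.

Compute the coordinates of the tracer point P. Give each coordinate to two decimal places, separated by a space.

A=(0,0), D=(10.00,0)
B = A + 4.00·(cos277°, sin277°) = (0.4875, -3.9702)
|BD| = 10.3078
circle(B,10.00) ∩ circle(D,6.00): a=8.2583, h=5.6391
  candidates: C₊=(5.9367,4.4147) cross=58.127; C₋=(10.2807,-5.9934) cross=-58.127
  mode - wants cross < 0 → take C=(10.2807,-5.9934) (cross=-58.127)
ex = (C−B)/|BC| = (0.9793,-0.2023); ey = (0.2023,0.9793)
P = B + -0.92·ex + -2.13·ey = (-0.8444,-5.8700)

-0.84 -5.87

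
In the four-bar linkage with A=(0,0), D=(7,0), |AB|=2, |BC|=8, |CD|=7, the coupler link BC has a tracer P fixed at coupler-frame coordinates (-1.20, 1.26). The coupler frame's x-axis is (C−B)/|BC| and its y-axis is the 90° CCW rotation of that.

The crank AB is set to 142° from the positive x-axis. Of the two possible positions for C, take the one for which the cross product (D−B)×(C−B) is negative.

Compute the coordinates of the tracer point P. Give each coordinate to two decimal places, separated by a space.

-1.15 2.92

A=(0,0), D=(7.00,0)
B = A + 2.00·(cos142°, sin142°) = (-1.5760, 1.2313)
|BD| = 8.6640
circle(B,8.00) ∩ circle(D,7.00): a=5.1976, h=6.0815
  candidates: C₊=(4.4332,6.5124) cross=52.690; C₋=(2.7046,-5.5271) cross=-52.690
  mode - wants cross < 0 → take C=(2.7046,-5.5271) (cross=-52.690)
ex = (C−B)/|BC| = (0.5351,-0.8448); ey = (0.8448,0.5351)
P = B + -1.20·ex + 1.26·ey = (-1.1537,2.9193)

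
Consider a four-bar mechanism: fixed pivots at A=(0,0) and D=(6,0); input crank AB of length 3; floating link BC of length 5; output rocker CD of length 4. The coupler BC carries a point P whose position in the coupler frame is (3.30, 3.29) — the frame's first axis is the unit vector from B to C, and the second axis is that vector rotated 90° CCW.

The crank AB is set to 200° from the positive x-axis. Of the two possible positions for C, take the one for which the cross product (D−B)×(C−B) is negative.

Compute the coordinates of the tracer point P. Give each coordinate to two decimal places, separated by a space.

A=(0,0), D=(6.00,0)
B = A + 3.00·(cos200°, sin200°) = (-2.8191, -1.0261)
|BD| = 8.8786
circle(B,5.00) ∩ circle(D,4.00): a=4.9461, h=0.7320
  candidates: C₊=(2.0093,0.2727) cross=6.499; C₋=(2.1785,-1.1816) cross=-6.499
  mode - wants cross < 0 → take C=(2.1785,-1.1816) (cross=-6.499)
ex = (C−B)/|BC| = (0.9995,-0.0311); ey = (0.0311,0.9995)
P = B + 3.30·ex + 3.29·ey = (0.5817,2.1597)

0.58 2.16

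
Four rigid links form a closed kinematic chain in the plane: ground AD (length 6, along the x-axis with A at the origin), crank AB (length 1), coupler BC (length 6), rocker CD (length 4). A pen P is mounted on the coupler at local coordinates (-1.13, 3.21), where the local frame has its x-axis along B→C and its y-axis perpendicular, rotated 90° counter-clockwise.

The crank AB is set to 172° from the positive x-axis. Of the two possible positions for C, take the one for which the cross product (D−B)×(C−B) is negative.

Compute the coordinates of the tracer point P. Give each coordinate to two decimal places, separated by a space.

A=(0,0), D=(6.00,0)
B = A + 1.00·(cos172°, sin172°) = (-0.9903, 0.1392)
|BD| = 6.9917
circle(B,6.00) ∩ circle(D,4.00): a=4.9261, h=3.4254
  candidates: C₊=(4.0030,3.4659) cross=23.949; C₋=(3.8667,-3.3836) cross=-23.949
  mode - wants cross < 0 → take C=(3.8667,-3.3836) (cross=-23.949)
ex = (C−B)/|BC| = (0.8095,-0.5871); ey = (0.5871,0.8095)
P = B + -1.13·ex + 3.21·ey = (-0.0203,3.4011)

-0.02 3.40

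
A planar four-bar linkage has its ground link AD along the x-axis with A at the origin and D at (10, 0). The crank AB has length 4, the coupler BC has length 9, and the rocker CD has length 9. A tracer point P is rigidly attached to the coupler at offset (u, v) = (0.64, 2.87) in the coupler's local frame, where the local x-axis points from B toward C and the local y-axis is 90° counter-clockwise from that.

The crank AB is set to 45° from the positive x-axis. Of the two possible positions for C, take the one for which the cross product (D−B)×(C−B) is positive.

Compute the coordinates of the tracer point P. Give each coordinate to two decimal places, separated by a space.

A=(0,0), D=(10.00,0)
B = A + 4.00·(cos45°, sin45°) = (2.8284, 2.8284)
|BD| = 7.7092
circle(B,9.00) ∩ circle(D,9.00): a=3.8546, h=8.1328
  candidates: C₊=(9.3981,8.9798) cross=62.697; C₋=(3.4304,-6.1514) cross=-62.697
  mode + wants cross > 0 → take C=(9.3981,8.9798) (cross=62.697)
ex = (C−B)/|BC| = (0.7300,0.6835); ey = (-0.6835,0.7300)
P = B + 0.64·ex + 2.87·ey = (1.3340,5.3608)

1.33 5.36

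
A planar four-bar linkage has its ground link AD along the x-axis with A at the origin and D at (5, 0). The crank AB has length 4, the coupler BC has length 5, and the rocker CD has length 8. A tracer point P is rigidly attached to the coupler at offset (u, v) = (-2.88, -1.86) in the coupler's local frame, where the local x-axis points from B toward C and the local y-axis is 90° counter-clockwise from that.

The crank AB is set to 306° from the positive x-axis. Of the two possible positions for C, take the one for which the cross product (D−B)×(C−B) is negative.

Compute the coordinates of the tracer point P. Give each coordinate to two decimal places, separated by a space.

A=(0,0), D=(5.00,0)
B = A + 4.00·(cos306°, sin306°) = (2.3511, -3.2361)
|BD| = 4.1819
circle(B,5.00) ∩ circle(D,8.00): a=-2.5719, h=4.2878
  candidates: C₊=(-2.5959,-2.5104) cross=17.931; C₋=(4.0400,-7.9422) cross=-17.931
  mode - wants cross < 0 → take C=(4.0400,-7.9422) (cross=-17.931)
ex = (C−B)/|BC| = (0.3378,-0.9412); ey = (0.9412,0.3378)
P = B + -2.88·ex + -1.86·ey = (-0.3723,-1.1536)

-0.37 -1.15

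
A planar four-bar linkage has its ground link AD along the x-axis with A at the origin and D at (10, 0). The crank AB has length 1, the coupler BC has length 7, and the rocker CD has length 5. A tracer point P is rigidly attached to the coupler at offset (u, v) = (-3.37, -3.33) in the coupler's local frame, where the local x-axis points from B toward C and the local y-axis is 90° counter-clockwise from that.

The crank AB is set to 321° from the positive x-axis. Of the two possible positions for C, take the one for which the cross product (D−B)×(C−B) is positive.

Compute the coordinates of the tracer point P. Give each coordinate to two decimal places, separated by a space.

0.02 -5.31

A=(0,0), D=(10.00,0)
B = A + 1.00·(cos321°, sin321°) = (0.7771, -0.6293)
|BD| = 9.2443
circle(B,7.00) ∩ circle(D,5.00): a=5.9202, h=3.7351
  candidates: C₊=(6.4294,3.5001) cross=34.528; C₋=(6.9379,-3.9527) cross=-34.528
  mode + wants cross > 0 → take C=(6.4294,3.5001) (cross=34.528)
ex = (C−B)/|BC| = (0.8075,0.5899); ey = (-0.5899,0.8075)
P = B + -3.37·ex + -3.33·ey = (0.0204,-5.3062)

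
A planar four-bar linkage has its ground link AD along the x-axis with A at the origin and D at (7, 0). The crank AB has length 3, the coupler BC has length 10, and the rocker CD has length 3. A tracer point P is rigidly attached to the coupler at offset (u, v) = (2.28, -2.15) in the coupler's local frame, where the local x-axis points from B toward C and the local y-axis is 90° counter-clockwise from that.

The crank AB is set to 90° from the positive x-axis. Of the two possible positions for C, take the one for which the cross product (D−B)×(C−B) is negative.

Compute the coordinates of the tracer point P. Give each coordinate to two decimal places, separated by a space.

A=(0,0), D=(7.00,0)
B = A + 3.00·(cos90°, sin90°) = (0.0000, 3.0000)
|BD| = 7.6158
circle(B,10.00) ∩ circle(D,3.00): a=9.7823, h=2.0751
  candidates: C₊=(9.8088,1.0539) cross=15.803; C₋=(8.1740,-2.7608) cross=-15.803
  mode - wants cross < 0 → take C=(8.1740,-2.7608) (cross=-15.803)
ex = (C−B)/|BC| = (0.8174,-0.5761); ey = (0.5761,0.8174)
P = B + 2.28·ex + -2.15·ey = (0.6251,-0.0709)

0.63 -0.07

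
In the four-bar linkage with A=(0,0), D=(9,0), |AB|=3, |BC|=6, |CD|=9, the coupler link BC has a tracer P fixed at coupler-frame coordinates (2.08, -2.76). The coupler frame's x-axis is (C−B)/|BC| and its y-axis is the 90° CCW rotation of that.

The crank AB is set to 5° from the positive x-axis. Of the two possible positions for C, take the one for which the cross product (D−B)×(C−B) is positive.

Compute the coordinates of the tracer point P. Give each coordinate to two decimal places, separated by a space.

5.58 2.55

A=(0,0), D=(9.00,0)
B = A + 3.00·(cos5°, sin5°) = (2.9886, 0.2615)
|BD| = 6.0171
circle(B,6.00) ∩ circle(D,9.00): a=-0.7308, h=5.9553
  candidates: C₊=(2.5173,6.2429) cross=35.834; C₋=(1.9997,-5.6565) cross=-35.834
  mode + wants cross > 0 → take C=(2.5173,6.2429) (cross=35.834)
ex = (C−B)/|BC| = (-0.0786,0.9969); ey = (-0.9969,-0.0786)
P = B + 2.08·ex + -2.76·ey = (5.5767,2.5518)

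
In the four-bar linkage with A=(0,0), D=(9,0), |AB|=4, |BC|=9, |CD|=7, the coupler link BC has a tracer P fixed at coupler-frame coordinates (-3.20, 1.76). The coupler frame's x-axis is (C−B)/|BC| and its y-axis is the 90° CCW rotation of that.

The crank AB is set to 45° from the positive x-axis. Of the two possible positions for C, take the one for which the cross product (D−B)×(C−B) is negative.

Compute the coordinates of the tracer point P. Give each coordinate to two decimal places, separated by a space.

A=(0,0), D=(9.00,0)
B = A + 4.00·(cos45°, sin45°) = (2.8284, 2.8284)
|BD| = 6.7888
circle(B,9.00) ∩ circle(D,7.00): a=5.7512, h=6.9227
  candidates: C₊=(10.9409,6.7255) cross=46.997; C₋=(5.1725,-5.8609) cross=-46.997
  mode - wants cross < 0 → take C=(5.1725,-5.8609) (cross=-46.997)
ex = (C−B)/|BC| = (0.2605,-0.9655); ey = (0.9655,0.2605)
P = B + -3.20·ex + 1.76·ey = (3.6942,6.3764)

3.69 6.38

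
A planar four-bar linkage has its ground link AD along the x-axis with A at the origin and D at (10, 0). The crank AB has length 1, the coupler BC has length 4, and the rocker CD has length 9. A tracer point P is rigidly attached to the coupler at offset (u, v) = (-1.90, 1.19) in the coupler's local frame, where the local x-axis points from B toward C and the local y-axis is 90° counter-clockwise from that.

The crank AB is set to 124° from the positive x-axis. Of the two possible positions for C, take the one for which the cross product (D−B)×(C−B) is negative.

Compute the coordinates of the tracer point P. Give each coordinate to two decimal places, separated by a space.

A=(0,0), D=(10.00,0)
B = A + 1.00·(cos124°, sin124°) = (-0.5592, 0.8290)
|BD| = 10.5917
circle(B,4.00) ∩ circle(D,9.00): a=2.2274, h=3.3225
  candidates: C₊=(1.9214,3.9670) cross=35.190; C₋=(1.4013,-2.6576) cross=-35.190
  mode - wants cross < 0 → take C=(1.4013,-2.6576) (cross=-35.190)
ex = (C−B)/|BC| = (0.4901,-0.8717); ey = (0.8717,0.4901)
P = B + -1.90·ex + 1.19·ey = (-0.4532,3.0684)

-0.45 3.07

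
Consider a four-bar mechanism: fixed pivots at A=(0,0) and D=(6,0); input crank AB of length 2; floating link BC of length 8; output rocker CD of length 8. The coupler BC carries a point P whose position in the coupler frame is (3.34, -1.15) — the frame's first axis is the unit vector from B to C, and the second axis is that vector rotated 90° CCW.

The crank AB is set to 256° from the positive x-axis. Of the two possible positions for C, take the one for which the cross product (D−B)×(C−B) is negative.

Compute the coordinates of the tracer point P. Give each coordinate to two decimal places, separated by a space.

A=(0,0), D=(6.00,0)
B = A + 2.00·(cos256°, sin256°) = (-0.4838, -1.9406)
|BD| = 6.7680
circle(B,8.00) ∩ circle(D,8.00): a=3.3840, h=7.2490
  candidates: C₊=(0.6796,5.9744) cross=49.062; C₋=(4.8366,-7.9150) cross=-49.062
  mode - wants cross < 0 → take C=(4.8366,-7.9150) (cross=-49.062)
ex = (C−B)/|BC| = (0.6651,-0.7468); ey = (0.7468,0.6651)
P = B + 3.34·ex + -1.15·ey = (0.8786,-5.1997)

0.88 -5.20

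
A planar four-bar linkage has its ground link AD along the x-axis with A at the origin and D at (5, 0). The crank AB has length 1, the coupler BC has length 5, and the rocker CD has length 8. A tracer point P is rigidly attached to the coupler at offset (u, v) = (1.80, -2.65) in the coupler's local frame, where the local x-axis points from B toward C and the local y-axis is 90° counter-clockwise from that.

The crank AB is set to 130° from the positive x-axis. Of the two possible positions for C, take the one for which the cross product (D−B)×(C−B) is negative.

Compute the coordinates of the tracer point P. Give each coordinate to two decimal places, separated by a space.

A=(0,0), D=(5.00,0)
B = A + 1.00·(cos130°, sin130°) = (-0.6428, 0.7660)
|BD| = 5.6945
circle(B,5.00) ∩ circle(D,8.00): a=-0.5771, h=4.9666
  candidates: C₊=(-0.5465,5.7651) cross=28.282; C₋=(-1.8827,-4.0778) cross=-28.282
  mode - wants cross < 0 → take C=(-1.8827,-4.0778) (cross=-28.282)
ex = (C−B)/|BC| = (-0.2480,-0.9688); ey = (0.9688,-0.2480)
P = B + 1.80·ex + -2.65·ey = (-3.6564,-0.3206)

-3.66 -0.32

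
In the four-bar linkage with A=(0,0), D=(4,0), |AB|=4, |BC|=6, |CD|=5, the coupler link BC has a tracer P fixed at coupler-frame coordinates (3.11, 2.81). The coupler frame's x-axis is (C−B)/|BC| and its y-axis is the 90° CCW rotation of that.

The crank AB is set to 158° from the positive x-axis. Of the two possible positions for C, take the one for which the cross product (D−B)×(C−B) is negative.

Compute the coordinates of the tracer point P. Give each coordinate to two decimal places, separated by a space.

A=(0,0), D=(4.00,0)
B = A + 4.00·(cos158°, sin158°) = (-3.7087, 1.4984)
|BD| = 7.8530
circle(B,6.00) ∩ circle(D,5.00): a=4.6269, h=3.8199
  candidates: C₊=(1.5620,4.3653) cross=29.998; C₋=(0.1043,-3.1342) cross=-29.998
  mode - wants cross < 0 → take C=(0.1043,-3.1342) (cross=-29.998)
ex = (C−B)/|BC| = (0.6355,-0.7721); ey = (0.7721,0.6355)
P = B + 3.11·ex + 2.81·ey = (0.4373,0.8829)

0.44 0.88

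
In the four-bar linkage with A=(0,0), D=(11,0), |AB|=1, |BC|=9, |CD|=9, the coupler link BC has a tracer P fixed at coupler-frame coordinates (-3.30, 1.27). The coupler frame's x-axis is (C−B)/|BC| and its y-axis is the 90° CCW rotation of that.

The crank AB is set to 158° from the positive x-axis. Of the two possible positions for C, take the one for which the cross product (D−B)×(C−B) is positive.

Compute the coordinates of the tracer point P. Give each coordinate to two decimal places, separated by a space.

-4.12 -1.15

A=(0,0), D=(11.00,0)
B = A + 1.00·(cos158°, sin158°) = (-0.9272, 0.3746)
|BD| = 11.9331
circle(B,9.00) ∩ circle(D,9.00): a=5.9665, h=6.7380
  candidates: C₊=(5.2479,6.9220) cross=80.405; C₋=(4.8249,-6.5474) cross=-80.405
  mode + wants cross > 0 → take C=(5.2479,6.9220) (cross=80.405)
ex = (C−B)/|BC| = (0.6861,0.7275); ey = (-0.7275,0.6861)
P = B + -3.30·ex + 1.27·ey = (-4.1153,-1.1547)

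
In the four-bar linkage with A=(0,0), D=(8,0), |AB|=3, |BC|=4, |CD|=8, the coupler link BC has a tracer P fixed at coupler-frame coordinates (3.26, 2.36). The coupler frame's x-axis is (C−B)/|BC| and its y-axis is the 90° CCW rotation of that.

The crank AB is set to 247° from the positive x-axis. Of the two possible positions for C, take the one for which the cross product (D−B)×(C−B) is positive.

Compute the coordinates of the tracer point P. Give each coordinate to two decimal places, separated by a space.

A=(0,0), D=(8.00,0)
B = A + 3.00·(cos247°, sin247°) = (-1.1722, -2.7615)
|BD| = 9.5789
circle(B,4.00) ∩ circle(D,8.00): a=2.2839, h=3.2838
  candidates: C₊=(0.0681,1.0413) cross=31.456; C₋=(1.9615,-5.2475) cross=-31.456
  mode + wants cross > 0 → take C=(0.0681,1.0413) (cross=31.456)
ex = (C−B)/|BC| = (0.3101,0.9507); ey = (-0.9507,0.3101)
P = B + 3.26·ex + 2.36·ey = (-2.4051,1.0696)

-2.41 1.07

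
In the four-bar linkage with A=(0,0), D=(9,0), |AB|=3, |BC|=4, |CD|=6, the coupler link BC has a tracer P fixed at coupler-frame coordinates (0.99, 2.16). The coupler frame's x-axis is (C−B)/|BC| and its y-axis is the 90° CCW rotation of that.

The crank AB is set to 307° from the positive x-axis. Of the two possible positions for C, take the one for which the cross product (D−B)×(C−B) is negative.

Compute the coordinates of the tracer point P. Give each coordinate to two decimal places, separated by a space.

3.82 -1.14

A=(0,0), D=(9.00,0)
B = A + 3.00·(cos307°, sin307°) = (1.8054, -2.3959)
|BD| = 7.5830
circle(B,4.00) ∩ circle(D,6.00): a=2.4728, h=3.1441
  candidates: C₊=(3.1581,1.3684) cross=23.842; C₋=(5.1449,-4.5977) cross=-23.842
  mode - wants cross < 0 → take C=(5.1449,-4.5977) (cross=-23.842)
ex = (C−B)/|BC| = (0.8349,-0.5504); ey = (0.5504,0.8349)
P = B + 0.99·ex + 2.16·ey = (3.8209,-1.1375)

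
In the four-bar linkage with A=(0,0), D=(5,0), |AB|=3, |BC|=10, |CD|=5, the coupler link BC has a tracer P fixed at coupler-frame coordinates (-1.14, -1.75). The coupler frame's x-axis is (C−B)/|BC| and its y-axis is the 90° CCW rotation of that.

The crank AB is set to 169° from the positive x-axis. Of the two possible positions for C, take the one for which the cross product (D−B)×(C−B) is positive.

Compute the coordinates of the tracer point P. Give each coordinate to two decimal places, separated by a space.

-3.22 -1.50

A=(0,0), D=(5.00,0)
B = A + 3.00·(cos169°, sin169°) = (-2.9449, 0.5724)
|BD| = 7.9655
circle(B,10.00) ∩ circle(D,5.00): a=8.6906, h=4.9471
  candidates: C₊=(6.0787,4.8822) cross=39.406; C₋=(5.3677,-4.9865) cross=-39.406
  mode + wants cross > 0 → take C=(6.0787,4.8822) (cross=39.406)
ex = (C−B)/|BC| = (0.9024,0.4310); ey = (-0.4310,0.9024)
P = B + -1.14·ex + -1.75·ey = (-3.2194,-1.4980)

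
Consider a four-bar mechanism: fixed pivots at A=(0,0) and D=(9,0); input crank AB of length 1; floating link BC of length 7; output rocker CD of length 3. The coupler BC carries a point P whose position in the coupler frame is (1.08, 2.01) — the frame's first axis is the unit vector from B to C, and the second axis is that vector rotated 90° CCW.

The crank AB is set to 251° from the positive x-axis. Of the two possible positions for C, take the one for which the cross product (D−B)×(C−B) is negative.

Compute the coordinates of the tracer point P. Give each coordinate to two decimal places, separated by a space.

1.00 0.91

A=(0,0), D=(9.00,0)
B = A + 1.00·(cos251°, sin251°) = (-0.3256, -0.9455)
|BD| = 9.3734
circle(B,7.00) ∩ circle(D,3.00): a=6.8204, h=1.5755
  candidates: C₊=(6.3011,1.3100) cross=14.768; C₋=(6.6190,-1.8250) cross=-14.768
  mode - wants cross < 0 → take C=(6.6190,-1.8250) (cross=-14.768)
ex = (C−B)/|BC| = (0.9921,-0.1256); ey = (0.1256,0.9921)
P = B + 1.08·ex + 2.01·ey = (0.9984,0.9129)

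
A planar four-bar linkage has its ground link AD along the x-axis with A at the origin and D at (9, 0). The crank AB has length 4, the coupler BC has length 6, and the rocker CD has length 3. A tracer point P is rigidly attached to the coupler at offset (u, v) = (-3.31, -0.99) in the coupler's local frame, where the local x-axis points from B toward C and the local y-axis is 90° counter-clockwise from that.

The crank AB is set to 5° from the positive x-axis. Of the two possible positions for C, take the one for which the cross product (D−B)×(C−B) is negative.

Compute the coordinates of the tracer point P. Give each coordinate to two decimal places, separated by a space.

A=(0,0), D=(9.00,0)
B = A + 4.00·(cos5°, sin5°) = (3.9848, 0.3486)
|BD| = 5.0273
circle(B,6.00) ∩ circle(D,3.00): a=5.1990, h=2.9951
  candidates: C₊=(9.3789,2.9760) cross=15.057; C₋=(8.9636,-2.9998) cross=-15.057
  mode - wants cross < 0 → take C=(8.9636,-2.9998) (cross=-15.057)
ex = (C−B)/|BC| = (0.8298,-0.5581); ey = (0.5581,0.8298)
P = B + -3.31·ex + -0.99·ey = (0.6857,1.3743)

0.69 1.37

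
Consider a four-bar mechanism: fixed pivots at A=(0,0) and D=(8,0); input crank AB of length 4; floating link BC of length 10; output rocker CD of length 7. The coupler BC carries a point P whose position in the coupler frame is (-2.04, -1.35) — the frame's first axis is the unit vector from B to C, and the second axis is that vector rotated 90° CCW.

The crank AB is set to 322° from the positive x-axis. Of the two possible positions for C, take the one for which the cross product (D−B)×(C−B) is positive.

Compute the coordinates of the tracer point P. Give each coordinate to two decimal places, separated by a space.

3.69 -4.85

A=(0,0), D=(8.00,0)
B = A + 4.00·(cos322°, sin322°) = (3.1520, -2.4626)
|BD| = 5.4376
circle(B,10.00) ∩ circle(D,7.00): a=7.4084, h=6.7168
  candidates: C₊=(6.7151,6.8811) cross=36.523; C₋=(12.7991,-5.0959) cross=-36.523
  mode + wants cross > 0 → take C=(6.7151,6.8811) (cross=36.523)
ex = (C−B)/|BC| = (0.3563,0.9344); ey = (-0.9344,0.3563)
P = B + -2.04·ex + -1.35·ey = (3.6866,-4.8498)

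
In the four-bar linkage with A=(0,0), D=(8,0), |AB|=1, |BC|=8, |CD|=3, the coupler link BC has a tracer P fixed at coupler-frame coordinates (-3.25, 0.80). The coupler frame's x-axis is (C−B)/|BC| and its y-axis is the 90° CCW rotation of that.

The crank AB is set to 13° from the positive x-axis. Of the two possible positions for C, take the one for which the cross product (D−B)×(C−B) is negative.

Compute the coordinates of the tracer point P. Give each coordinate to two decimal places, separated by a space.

A=(0,0), D=(8.00,0)
B = A + 1.00·(cos13°, sin13°) = (0.9744, 0.2250)
|BD| = 7.0292
circle(B,8.00) ∩ circle(D,3.00): a=7.4269, h=2.9735
  candidates: C₊=(8.4926,2.9593) cross=20.902; C₋=(8.3023,-2.9847) cross=-20.902
  mode - wants cross < 0 → take C=(8.3023,-2.9847) (cross=-20.902)
ex = (C−B)/|BC| = (0.9160,-0.4012); ey = (0.4012,0.9160)
P = B + -3.25·ex + 0.80·ey = (-1.6816,2.2617)

-1.68 2.26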